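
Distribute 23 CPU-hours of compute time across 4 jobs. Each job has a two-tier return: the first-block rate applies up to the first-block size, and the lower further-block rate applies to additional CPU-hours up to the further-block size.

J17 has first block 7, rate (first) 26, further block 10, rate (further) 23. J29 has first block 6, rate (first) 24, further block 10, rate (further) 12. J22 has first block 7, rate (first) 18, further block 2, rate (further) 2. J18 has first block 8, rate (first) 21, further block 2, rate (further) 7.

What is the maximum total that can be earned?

Rank every tier by rate: J17/tier1 26 > J29/tier1 24 > J17/tier2 23 > J18/tier1 21 > J22/tier1 18 > J29/tier2 12 > J18/tier2 7 > J22/tier2 2.
Fill J17 tier1 block (7 at 26) ; 16 left.
J29/tier1 (24): +6 ; 10 left.
Fill J17 tier2 block (10 at 23) ; 0 left.
Total = 26×7 + 24×6 + 23×10 = 556.

556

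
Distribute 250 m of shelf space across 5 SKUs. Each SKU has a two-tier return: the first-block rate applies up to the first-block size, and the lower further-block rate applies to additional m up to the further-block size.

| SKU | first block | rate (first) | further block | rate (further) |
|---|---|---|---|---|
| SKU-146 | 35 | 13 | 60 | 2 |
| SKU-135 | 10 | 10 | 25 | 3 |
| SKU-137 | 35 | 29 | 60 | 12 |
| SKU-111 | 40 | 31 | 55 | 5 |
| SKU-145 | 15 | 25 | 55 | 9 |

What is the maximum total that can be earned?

4400

Order all 10 blocks by rate: SKU-111/tier1 31 > SKU-137/tier1 29 > SKU-145/tier1 25 > SKU-146/tier1 13 > SKU-137/tier2 12 > SKU-135/tier1 10 > SKU-145/tier2 9 > SKU-111/tier2 5 > SKU-135/tier2 3 > SKU-146/tier2 2.
Fill SKU-111 tier1 block (40 at 31) → 210 left.
SKU-137/tier1 (29): +35 → 175 left.
SKU-145 tier1 at 25: fill all 15 → 160 left.
SKU-146 tier1 at 13: fill all 35 → 125 left.
SKU-137/tier2 (12): +60 → 65 left.
SKU-135/tier1 (10): +10 → 55 left.
Fill SKU-145 tier2 block (55 at 9) → 0 left.
Total = 31×40 + 29×35 + 25×15 + 13×35 + 12×60 + 10×10 + 9×55 = 4400.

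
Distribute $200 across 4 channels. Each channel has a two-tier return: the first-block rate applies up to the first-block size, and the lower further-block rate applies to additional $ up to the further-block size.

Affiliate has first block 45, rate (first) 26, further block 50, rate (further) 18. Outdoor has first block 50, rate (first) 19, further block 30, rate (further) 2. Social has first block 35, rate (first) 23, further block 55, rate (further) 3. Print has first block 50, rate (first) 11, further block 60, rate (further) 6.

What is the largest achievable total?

4045

Treat each block as its own option and order by rate: Affiliate/first 26 > Social/first 23 > Outdoor/first 19 > Affiliate/second 18 > Print/first 11 > Print/second 6 > Social/second 3 > Outdoor/second 2.
Fill Affiliate first block (45 at 26) — 155 left.
Social first at 23: fill all 35 — 120 left.
Outdoor first at 19: fill all 50 — 70 left.
Affiliate/second (18): +50 — 20 left.
Print first at 11: only 20 left, fill 20.
Total = 26×45 + 23×35 + 19×50 + 18×50 + 11×20 = 4045.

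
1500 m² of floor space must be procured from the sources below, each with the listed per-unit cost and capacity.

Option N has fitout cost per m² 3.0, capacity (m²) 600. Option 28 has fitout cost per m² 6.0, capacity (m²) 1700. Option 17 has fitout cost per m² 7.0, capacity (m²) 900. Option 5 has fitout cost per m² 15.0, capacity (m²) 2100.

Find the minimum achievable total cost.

7200

Fill from the cheapest source first.
Take 600 from Option N at 3.0 — need 900 more.
Take 900 from Option 28 at 6.0 to finish.
Option 17, Option 5: unused.
Cost = 600×3.0 + 900×6.0 = 7200.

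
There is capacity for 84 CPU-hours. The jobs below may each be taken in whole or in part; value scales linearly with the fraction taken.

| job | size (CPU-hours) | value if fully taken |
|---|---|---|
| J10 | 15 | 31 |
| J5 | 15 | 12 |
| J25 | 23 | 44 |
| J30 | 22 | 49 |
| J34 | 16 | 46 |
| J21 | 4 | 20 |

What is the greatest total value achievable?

193.2

Best value per unit of size first: J21 20/4≈5, J34 46/16≈2.88, J30 49/22≈2.23, J10 31/15≈2.07, J25 44/23≈1.91, J5 12/15≈0.8.
All 4 CPU-hours of J21 fit (value 20) ; 80 remain.
Take all of J34 (16 CPU-hours, value 46) ; 64 CPU-hours left.
All 22 CPU-hours of J30 fit (value 49) ; 42 remain.
All 15 CPU-hours of J10 fit (value 31) ; 27 remain.
All 23 CPU-hours of J25 fit (value 44) ; 4 remain.
Only 4 CPU-hours remain; take 4/15 of J5 for value 12×4/15 = 3.2.
Total value = 193.2.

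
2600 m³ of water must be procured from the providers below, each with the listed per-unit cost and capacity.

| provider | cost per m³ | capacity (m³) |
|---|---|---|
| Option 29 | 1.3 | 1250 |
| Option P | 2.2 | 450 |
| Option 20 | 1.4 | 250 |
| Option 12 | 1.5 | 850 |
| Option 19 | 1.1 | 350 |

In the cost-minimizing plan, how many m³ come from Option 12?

750

Use providers in increasing cost order.
Option 19 (1.1): use full 350 ; 2250 m³ to go.
Option 29 at 1.3: take all 1250 m³ ; 1000 still needed.
Take 250 from Option 20 at 1.4 ; need 750 more.
Take 750 from Option 12 at 1.5 to finish.
Option P: unused.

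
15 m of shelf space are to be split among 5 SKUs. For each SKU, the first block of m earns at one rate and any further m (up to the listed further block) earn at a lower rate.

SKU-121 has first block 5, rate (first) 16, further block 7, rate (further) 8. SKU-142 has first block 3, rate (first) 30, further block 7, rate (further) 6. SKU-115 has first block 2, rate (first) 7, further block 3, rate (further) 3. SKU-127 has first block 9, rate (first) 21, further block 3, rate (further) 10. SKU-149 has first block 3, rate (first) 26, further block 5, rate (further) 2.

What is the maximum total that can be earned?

Rank every tier by rate: SKU-142/tier1 30 > SKU-149/tier1 26 > SKU-127/tier1 21 > SKU-121/tier1 16 > SKU-127/tier2 10 > SKU-121/tier2 8 > SKU-115/tier1 7 > SKU-142/tier2 6 > SKU-115/tier2 3 > SKU-149/tier2 2.
SKU-142/tier1 (30): +3 ; 12 left.
SKU-149/tier1 (26): +3 ; 9 left.
SKU-127 tier1 at 21: fill all 9 ; 0 left.
Total = 30×3 + 26×3 + 21×9 = 357.

357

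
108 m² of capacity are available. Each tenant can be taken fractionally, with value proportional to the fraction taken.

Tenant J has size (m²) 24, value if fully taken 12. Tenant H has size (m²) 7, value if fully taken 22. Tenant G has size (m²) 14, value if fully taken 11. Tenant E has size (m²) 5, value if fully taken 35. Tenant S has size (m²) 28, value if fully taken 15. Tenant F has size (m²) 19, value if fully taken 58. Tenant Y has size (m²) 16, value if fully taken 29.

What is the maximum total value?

Best value per unit of size first: Tenant E 35/5≈7, Tenant H 22/7≈3.14, Tenant F 58/19≈3.05, Tenant Y 29/16≈1.81, Tenant G 11/14≈0.786, Tenant S 15/28≈0.536, Tenant J 12/24≈0.5.
Tenant E: take in full, 5 m² for value 35 — 103 left.
Tenant H: take in full, 7 m² for value 22 — 96 left.
Take all of Tenant F (19 m², value 58) — 77 m² left.
Take all of Tenant Y (16 m², value 29) — 61 m² left.
All 14 m² of Tenant G fit (value 11) — 47 remain.
All 28 m² of Tenant S fit (value 15) — 19 remain.
Fill the last 19 m² with part of Tenant J: 19/24 of it earns 9.5.
Total value = 179.5.

179.5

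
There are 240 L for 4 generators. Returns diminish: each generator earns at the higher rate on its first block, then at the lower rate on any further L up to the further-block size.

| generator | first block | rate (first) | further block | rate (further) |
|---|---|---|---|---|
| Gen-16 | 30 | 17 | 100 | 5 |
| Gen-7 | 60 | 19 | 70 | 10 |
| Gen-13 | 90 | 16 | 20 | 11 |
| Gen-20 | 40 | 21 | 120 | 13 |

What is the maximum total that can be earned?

Rank every tier by rate: Gen-20/T1 21 > Gen-7/T1 19 > Gen-16/T1 17 > Gen-13/T1 16 > Gen-20/T2 13 > Gen-13/T2 11 > Gen-7/T2 10 > Gen-16/T2 5.
Gen-20/T1 (21): +40 → 200 left.
Gen-7 T1 at 19: fill all 60 → 140 left.
Fill Gen-16 T1 block (30 at 17) → 110 left.
Gen-13 T1 at 16: fill all 90 → 20 left.
Gen-20/T2: +20 of 120 at 13; pool empty.
Total = 21×40 + 19×60 + 17×30 + 16×90 + 13×20 = 4190.

4190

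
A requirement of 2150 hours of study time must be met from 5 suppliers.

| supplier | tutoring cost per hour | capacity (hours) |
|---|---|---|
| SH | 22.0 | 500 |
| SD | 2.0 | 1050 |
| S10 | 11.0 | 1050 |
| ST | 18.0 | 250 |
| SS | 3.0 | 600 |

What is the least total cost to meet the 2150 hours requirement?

Fill from the cheapest supplier first.
SD (2.0): use full 1050 ; 1100 hours to go.
Take 600 from SS at 3.0 ; need 500 more.
S10 at 11.0: take 500 of its 1050 ; requirement met.
ST, SH: unused.
Cost = 1050×2.0 + 600×3.0 + 500×11.0 = 9400.

9400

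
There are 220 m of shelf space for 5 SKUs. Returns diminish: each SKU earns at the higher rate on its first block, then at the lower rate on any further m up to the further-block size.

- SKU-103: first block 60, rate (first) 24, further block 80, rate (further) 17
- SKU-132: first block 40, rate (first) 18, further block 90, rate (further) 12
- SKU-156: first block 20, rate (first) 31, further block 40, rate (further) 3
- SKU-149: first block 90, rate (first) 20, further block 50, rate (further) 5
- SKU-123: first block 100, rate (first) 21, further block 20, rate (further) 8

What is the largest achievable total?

Treat each block as its own option and order by rate: SKU-156/first 31 > SKU-103/first 24 > SKU-123/first 21 > SKU-149/first 20 > SKU-132/first 18 > SKU-103/second 17 > SKU-132/second 12 > SKU-123/second 8 > SKU-149/second 5 > SKU-156/second 3.
SKU-156 first at 31: fill all 20 — 200 left.
Fill SKU-103 first block (60 at 24) — 140 left.
Fill SKU-123 first block (100 at 21) — 40 left.
40 remain; put them into SKU-149 first at 20.
Total = 31×20 + 24×60 + 21×100 + 20×40 = 4960.

4960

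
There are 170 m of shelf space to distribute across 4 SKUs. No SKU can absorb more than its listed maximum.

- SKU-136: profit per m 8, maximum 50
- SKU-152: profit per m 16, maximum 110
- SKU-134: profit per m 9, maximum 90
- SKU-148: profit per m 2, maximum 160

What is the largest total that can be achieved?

2300

Highest profit per m first: SKU-152 16 > SKU-134 9 > SKU-136 8 > SKU-148 2.
SKU-152: +110 to 110 (cap) → 60 left.
SKU-134 has room for 90 but only 60 remain, so it gets 60.
Total = 16×110 + 9×60 = 2300.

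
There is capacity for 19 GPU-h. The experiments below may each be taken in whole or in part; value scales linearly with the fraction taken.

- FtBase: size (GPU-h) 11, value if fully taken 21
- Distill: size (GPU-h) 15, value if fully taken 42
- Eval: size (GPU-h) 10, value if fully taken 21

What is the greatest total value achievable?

Best value per unit of size first: Distill 42/15≈2.8, Eval 21/10≈2.1, FtBase 21/11≈1.91.
All 15 GPU-h of Distill fit (value 42) → 4 remain.
Fill the last 4 GPU-h with part of Eval: 4/10 of it earns 8.4.
Total value = 50.4.

50.4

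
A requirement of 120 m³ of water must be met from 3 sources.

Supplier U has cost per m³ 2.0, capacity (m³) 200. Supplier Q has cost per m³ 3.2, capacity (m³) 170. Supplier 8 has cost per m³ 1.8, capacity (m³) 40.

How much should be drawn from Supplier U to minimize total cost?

80

Use sources in increasing cost order.
Supplier 8 at 1.8: take all 40 m³ — 80 still needed.
Take 80 from Supplier U at 2.0 to finish.
Supplier Q: unused.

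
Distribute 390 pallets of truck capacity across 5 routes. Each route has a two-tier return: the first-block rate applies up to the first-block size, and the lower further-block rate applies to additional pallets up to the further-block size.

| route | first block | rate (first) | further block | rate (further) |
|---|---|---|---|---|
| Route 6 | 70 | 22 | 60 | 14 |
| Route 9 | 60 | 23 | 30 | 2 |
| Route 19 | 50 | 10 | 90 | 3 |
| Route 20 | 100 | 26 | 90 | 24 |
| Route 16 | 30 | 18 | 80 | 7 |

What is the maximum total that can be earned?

8780

Treat each block as its own option and order by rate: Route 20/first 26 > Route 20/second 24 > Route 9/first 23 > Route 6/first 22 > Route 16/first 18 > Route 6/second 14 > Route 19/first 10 > Route 16/second 7 > Route 19/second 3 > Route 9/second 2.
Route 20/first (26): +100 → 290 left.
Fill Route 20 second block (90 at 24) → 200 left.
Fill Route 9 first block (60 at 23) → 140 left.
Route 6 first at 22: fill all 70 → 70 left.
Route 16 first at 18: fill all 30 → 40 left.
40 remain; put them into Route 6 second at 14.
Total = 26×100 + 24×90 + 23×60 + 22×70 + 18×30 + 14×40 = 8780.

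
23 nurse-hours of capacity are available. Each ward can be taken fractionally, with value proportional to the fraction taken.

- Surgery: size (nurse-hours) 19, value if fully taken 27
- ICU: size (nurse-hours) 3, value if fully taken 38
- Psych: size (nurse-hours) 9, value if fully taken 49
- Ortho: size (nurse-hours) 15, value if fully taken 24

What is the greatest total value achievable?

104.6

Sort by value density: ICU 38/3≈12.7, Psych 49/9≈5.44, Ortho 24/15≈1.6, Surgery 27/19≈1.42.
All 3 nurse-hours of ICU fit (value 38) → 20 remain.
All 9 nurse-hours of Psych fit (value 49) → 11 remain.
11 nurse-hours left: a 11/15 share of Ortho gives 24×11/15 = 17.6.
Total value = 104.6.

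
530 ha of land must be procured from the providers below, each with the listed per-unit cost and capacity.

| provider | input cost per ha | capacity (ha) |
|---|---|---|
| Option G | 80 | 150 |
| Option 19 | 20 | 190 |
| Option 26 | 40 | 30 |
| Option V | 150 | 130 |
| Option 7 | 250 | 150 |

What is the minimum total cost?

44000

Cheapest first:
Option 19 (20): use full 190 → 340 ha to go.
Option 26 at 40: take all 30 ha → 310 still needed.
Option G at 80: take all 150 ha → 160 still needed.
Option V at 150: take all 130 ha → 30 still needed.
Option 7 at 250: take 30 of its 150 → requirement met.
Cost = 190×20 + 30×40 + 150×80 + 130×150 + 30×250 = 44000.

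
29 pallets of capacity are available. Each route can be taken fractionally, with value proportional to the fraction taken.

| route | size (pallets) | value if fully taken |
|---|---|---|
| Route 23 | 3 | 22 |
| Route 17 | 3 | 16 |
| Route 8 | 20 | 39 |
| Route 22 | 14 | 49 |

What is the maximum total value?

104.55

Best value per unit of size first: Route 23 22/3≈7.33, Route 17 16/3≈5.33, Route 22 49/14≈3.5, Route 8 39/20≈1.95.
Take all of Route 23 (3 pallets, value 22) ; 26 pallets left.
All 3 pallets of Route 17 fit (value 16) ; 23 remain.
Route 22: take in full, 14 pallets for value 49 ; 9 left.
Only 9 pallets remain; take 9/20 of Route 8 for value 39×9/20 = 17.55.
Total value = 104.55.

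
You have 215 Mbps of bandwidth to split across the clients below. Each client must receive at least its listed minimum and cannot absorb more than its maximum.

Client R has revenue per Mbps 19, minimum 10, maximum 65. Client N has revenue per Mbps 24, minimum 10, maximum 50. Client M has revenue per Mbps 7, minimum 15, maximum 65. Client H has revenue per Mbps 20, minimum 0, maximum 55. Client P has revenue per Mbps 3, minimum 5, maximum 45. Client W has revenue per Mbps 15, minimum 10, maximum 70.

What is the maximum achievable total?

Meeting every minimum uses 10+10+15+0+5+10 = 50 Mbps, leaving 165.
Order the clients by revenue per Mbps: Client N 24 > Client H 20 > Client R 19 > Client W 15 > Client M 7 > Client P 3.
Client N: +40 to 50 (cap) ; 125 left.
Client H takes 55 more to reach its cap of 55 ; 70 left.
Client R: +55 to 65 (cap) ; 15 left.
Client W: +15 (room for 60) → 25. Pool exhausted.
Total = 19×65 + 24×50 + 7×15 + 20×55 + 3×5 + 15×25 = 4030.

4030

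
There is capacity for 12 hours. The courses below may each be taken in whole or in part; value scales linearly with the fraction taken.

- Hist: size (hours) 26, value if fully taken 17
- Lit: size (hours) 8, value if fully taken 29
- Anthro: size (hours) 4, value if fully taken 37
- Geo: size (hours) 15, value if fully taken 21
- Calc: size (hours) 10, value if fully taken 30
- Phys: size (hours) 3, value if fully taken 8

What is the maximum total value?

66

Rank by value-to-size ratio: Anthro 37/4≈9.25, Lit 29/8≈3.62, Calc 30/10≈3, Phys 8/3≈2.67, Geo 21/15≈1.4, Hist 17/26≈0.654.
Anthro: take in full, 4 hours for value 37 — 8 left.
Lit: take in full, 8 hours for value 29 — 0 left.
Total value = 66.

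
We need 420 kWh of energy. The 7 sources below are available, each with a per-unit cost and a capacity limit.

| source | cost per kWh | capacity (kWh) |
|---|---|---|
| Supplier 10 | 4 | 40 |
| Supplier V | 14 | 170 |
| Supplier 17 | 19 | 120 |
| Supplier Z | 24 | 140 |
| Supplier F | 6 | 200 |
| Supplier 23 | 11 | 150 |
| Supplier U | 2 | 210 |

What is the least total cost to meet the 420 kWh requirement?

1600

Fill from the cheapest source first.
Supplier U at 2: take all 210 kWh ; 210 still needed.
Take 40 from Supplier 10 at 4 ; need 170 more.
Supplier F at 6: take 170 of its 200 ; requirement met.
Supplier 23, Supplier V, Supplier 17, Supplier Z: unused.
Cost = 210×2 + 40×4 + 170×6 = 1600.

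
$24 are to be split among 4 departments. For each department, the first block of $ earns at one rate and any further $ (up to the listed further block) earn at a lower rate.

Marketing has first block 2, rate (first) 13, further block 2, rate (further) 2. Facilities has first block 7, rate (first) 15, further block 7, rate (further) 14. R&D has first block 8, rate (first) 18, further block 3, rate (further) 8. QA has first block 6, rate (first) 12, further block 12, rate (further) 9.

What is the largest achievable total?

373

Treat each block as its own option and order by rate: R&D/tier1 18 > Facilities/tier1 15 > Facilities/tier2 14 > Marketing/tier1 13 > QA/tier1 12 > QA/tier2 9 > R&D/tier2 8 > Marketing/tier2 2.
Fill R&D tier1 block (8 at 18) — 16 left.
Fill Facilities tier1 block (7 at 15) — 9 left.
Facilities/tier2 (14): +7 — 2 left.
Marketing tier1 at 13: fill all 2 — 0 left.
Total = 18×8 + 15×7 + 14×7 + 13×2 = 373.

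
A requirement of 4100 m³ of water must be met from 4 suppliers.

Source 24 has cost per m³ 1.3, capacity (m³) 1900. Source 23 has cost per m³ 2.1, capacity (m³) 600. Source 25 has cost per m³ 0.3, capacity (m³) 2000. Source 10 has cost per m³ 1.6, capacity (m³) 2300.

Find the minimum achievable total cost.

3390

Fill from the cheapest supplier first.
Source 25 (0.3): use full 2000 — 2100 m³ to go.
Source 24 at 1.3: take all 1900 m³ — 200 still needed.
Take 200 from Source 10 at 1.6 to finish.
Source 23: unused.
Cost = 2000×0.3 + 1900×1.3 + 200×1.6 = 3390.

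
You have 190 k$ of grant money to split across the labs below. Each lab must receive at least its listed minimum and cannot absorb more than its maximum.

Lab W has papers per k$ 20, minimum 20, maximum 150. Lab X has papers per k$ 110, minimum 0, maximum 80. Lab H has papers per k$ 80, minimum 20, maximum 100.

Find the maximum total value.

Meeting every minimum uses 20+0+20 = 40 k$, leaving 150.
Order the labs by papers per k$: Lab X 110 > Lab H 80 > Lab W 20.
Lab X: +80 to 80 (cap) — 70 left.
Lab H has room for 80 more but only 70 remain, so it gets 90.
Total = 20×20 + 110×80 + 80×90 = 16400.

16400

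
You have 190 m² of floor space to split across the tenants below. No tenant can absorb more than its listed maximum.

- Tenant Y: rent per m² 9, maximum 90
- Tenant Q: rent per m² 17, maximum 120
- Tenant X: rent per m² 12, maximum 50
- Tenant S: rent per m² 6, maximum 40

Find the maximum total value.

2820

Rank by rent per m²: Tenant Q 17 > Tenant X 12 > Tenant Y 9 > Tenant S 6.
Tenant Q: +120 to 120 (cap) ; 70 left.
Tenant X takes 50 to reach its cap of 50 ; 20 left.
Only 20 left; Tenant Y takes them to reach 20.
Total = 9×20 + 17×120 + 12×50 = 2820.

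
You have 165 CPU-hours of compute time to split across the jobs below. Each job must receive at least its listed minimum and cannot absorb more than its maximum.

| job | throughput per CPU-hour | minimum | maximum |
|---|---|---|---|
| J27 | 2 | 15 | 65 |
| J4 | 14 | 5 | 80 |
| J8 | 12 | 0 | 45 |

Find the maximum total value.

1740

Meeting every minimum uses 15+5+0 = 20 CPU-hours, leaving 145.
Highest throughput per CPU-hour first: J4 14 > J8 12 > J27 2.
J4: +75 to 80 (cap) — 70 left.
J8: +45 to 45 (cap) — 25 left.
Only 25 left; J27 takes them to reach 40.
Total = 2×40 + 14×80 + 12×45 = 1740.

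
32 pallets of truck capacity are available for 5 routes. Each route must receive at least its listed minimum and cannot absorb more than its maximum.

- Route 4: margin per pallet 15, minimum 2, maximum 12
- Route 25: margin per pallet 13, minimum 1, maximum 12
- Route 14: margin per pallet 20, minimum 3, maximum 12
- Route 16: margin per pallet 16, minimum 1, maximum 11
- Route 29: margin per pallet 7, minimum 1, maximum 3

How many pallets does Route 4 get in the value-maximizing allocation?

7

Meeting every minimum uses 2+1+3+1+1 = 8 pallets, leaving 24.
Highest margin per pallet first: Route 14 20 > Route 16 16 > Route 4 15 > Route 25 13 > Route 29 7.
Route 14: +9 to 12 (cap) → 15 left.
Give Route 16 10 more to hit its cap of 11 → 5 left.
Route 4: +5 (room for 10) → 7. Pool exhausted.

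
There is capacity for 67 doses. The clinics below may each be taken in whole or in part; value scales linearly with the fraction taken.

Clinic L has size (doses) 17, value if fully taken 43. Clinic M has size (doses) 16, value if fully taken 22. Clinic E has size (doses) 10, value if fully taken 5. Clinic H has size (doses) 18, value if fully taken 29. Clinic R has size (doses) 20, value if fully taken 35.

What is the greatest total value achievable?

Sort by value density: Clinic L 43/17≈2.53, Clinic R 35/20≈1.75, Clinic H 29/18≈1.61, Clinic M 22/16≈1.38, Clinic E 5/10≈0.5.
Take all of Clinic L (17 doses, value 43) ; 50 doses left.
Take all of Clinic R (20 doses, value 35) ; 30 doses left.
Clinic H: take in full, 18 doses for value 29 ; 12 left.
12 doses left: a 12/16 share of Clinic M gives 22×12/16 = 16.5.
Total value = 123.5.

123.5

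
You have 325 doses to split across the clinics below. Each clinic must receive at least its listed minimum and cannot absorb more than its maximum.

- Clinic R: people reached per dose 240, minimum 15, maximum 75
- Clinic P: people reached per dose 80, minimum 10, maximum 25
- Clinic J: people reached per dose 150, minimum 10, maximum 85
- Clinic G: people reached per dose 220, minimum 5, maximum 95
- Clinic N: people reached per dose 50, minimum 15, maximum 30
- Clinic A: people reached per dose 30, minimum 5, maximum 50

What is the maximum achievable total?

55600

Meeting every minimum uses 15+10+10+5+15+5 = 60 doses, leaving 265.
Order the clinics by people reached per dose: Clinic R 240 > Clinic G 220 > Clinic J 150 > Clinic P 80 > Clinic N 50 > Clinic A 30.
Clinic R: +60 to 75 (cap) ; 205 left.
Clinic G: +90 to 95 (cap) ; 115 left.
Clinic J: +75 to 85 (cap) ; 40 left.
Clinic P takes 15 more to reach its cap of 25 ; 25 left.
Give Clinic N 15 more to hit its cap of 30 ; 10 left.
Clinic A: +10 (room for 45) → 15. Pool exhausted.
Total = 240×75 + 80×25 + 150×85 + 220×95 + 50×30 + 30×15 = 55600.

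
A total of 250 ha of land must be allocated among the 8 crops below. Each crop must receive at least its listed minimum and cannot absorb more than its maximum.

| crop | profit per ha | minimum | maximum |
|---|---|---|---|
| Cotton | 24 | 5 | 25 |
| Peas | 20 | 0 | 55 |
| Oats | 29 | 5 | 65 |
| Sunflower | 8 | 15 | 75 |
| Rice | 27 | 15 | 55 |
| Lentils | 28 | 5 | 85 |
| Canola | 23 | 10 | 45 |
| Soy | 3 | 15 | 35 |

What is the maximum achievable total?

Meeting every minimum uses 5+0+5+15+15+5+10+15 = 70 ha, leaving 180.
Rank by profit per ha: Oats 29 > Lentils 28 > Rice 27 > Cotton 24 > Canola 23 > Peas 20 > Sunflower 8 > Soy 3.
Oats: +60 to 65 (cap) — 120 left.
Lentils takes 80 more to reach its cap of 85 — 40 left.
Give Rice 40 more to hit its cap of 55 — 0 left.
Total = 24×5 + 29×65 + 8×15 + 27×55 + 28×85 + 23×10 + 3×15 = 6265.

6265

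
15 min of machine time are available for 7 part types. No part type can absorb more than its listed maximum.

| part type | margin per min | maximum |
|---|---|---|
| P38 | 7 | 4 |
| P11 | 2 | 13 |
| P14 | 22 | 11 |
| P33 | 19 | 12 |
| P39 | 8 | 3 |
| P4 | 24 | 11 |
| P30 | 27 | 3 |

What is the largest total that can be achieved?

367

Rank by margin per min: P30 27 > P4 24 > P14 22 > P33 19 > P39 8 > P38 7 > P11 2.
Give P30 3 to hit its cap of 3 ; 12 left.
Give P4 11 to hit its cap of 11 ; 1 left.
P14: +1 (room for 11) → 1. Pool exhausted.
Total = 22×1 + 24×11 + 27×3 = 367.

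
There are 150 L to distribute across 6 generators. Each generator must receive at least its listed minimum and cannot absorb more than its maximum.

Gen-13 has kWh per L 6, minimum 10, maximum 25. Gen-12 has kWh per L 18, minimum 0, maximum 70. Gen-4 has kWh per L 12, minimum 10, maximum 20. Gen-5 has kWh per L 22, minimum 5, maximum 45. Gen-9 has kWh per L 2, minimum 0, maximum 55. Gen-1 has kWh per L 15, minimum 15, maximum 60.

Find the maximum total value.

2655

Meeting every minimum uses 10+0+10+5+0+15 = 40 L, leaving 110.
Highest kWh per L first: Gen-5 22 > Gen-12 18 > Gen-1 15 > Gen-4 12 > Gen-13 6 > Gen-9 2.
Gen-5 takes 40 more to reach its cap of 45 — 70 left.
Gen-12: +70 to 70 (cap) — 0 left.
Total = 6×10 + 18×70 + 12×10 + 22×45 + 15×15 = 2655.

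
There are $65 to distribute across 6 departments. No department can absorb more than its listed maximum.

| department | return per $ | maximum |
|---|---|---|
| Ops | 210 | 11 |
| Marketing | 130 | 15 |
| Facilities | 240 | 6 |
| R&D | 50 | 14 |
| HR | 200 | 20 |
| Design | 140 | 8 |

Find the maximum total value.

Rank by return per $: Facilities 240 > Ops 210 > HR 200 > Design 140 > Marketing 130 > R&D 50.
Facilities: +6 to 6 (cap) — 59 left.
Give Ops 11 to hit its cap of 11 — 48 left.
Give HR 20 to hit its cap of 20 — 28 left.
Design: +8 to 8 (cap) — 20 left.
Give Marketing 15 to hit its cap of 15 — 5 left.
R&D has room for 14 but only 5 remain, so it gets 5.
Total = 210×11 + 130×15 + 240×6 + 50×5 + 200×20 + 140×8 = 11070.

11070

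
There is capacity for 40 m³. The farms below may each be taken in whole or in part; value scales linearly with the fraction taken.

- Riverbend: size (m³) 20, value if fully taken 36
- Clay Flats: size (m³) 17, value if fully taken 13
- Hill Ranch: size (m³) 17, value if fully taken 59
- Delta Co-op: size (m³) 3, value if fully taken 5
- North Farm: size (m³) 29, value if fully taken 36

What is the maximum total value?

Best value per unit of size first: Hill Ranch 59/17≈3.47, Riverbend 36/20≈1.8, Delta Co-op 5/3≈1.67, North Farm 36/29≈1.24, Clay Flats 13/17≈0.765.
Take all of Hill Ranch (17 m³, value 59) → 23 m³ left.
All 20 m³ of Riverbend fit (value 36) → 3 remain.
Delta Co-op: take in full, 3 m³ for value 5 → 0 left.
Total value = 100.

100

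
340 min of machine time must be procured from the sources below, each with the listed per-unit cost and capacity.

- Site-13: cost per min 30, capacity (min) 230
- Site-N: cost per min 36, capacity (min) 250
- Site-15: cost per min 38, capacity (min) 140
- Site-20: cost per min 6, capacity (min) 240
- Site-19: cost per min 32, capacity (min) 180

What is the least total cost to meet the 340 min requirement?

Use sources in increasing cost order.
Site-20 at 6: take all 240 min ; 100 still needed.
Site-13 (30): take the remaining 100 ; done.
Site-19, Site-N, Site-15: unused.
Cost = 240×6 + 100×30 = 4440.

4440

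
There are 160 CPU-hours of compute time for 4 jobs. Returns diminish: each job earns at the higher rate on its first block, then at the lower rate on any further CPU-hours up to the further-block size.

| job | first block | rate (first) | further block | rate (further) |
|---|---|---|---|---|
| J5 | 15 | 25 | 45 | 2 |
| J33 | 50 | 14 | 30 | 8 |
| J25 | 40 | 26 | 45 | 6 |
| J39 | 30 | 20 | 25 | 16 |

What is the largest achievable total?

3115

Order all 8 blocks by rate: J25/T1 26 > J5/T1 25 > J39/T1 20 > J39/T2 16 > J33/T1 14 > J33/T2 8 > J25/T2 6 > J5/T2 2.
Fill J25 T1 block (40 at 26) → 120 left.
J5/T1 (25): +15 → 105 left.
Fill J39 T1 block (30 at 20) → 75 left.
J39 T2 at 16: fill all 25 → 50 left.
J33/T1 (14): +50 → 0 left.
Total = 26×40 + 25×15 + 20×30 + 16×25 + 14×50 = 3115.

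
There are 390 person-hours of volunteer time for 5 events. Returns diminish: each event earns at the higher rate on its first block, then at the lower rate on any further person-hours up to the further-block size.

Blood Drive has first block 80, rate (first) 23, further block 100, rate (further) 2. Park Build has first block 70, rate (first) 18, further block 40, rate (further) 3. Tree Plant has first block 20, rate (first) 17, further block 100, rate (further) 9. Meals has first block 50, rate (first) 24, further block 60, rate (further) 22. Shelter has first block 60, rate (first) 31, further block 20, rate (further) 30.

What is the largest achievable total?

8690

Order all 10 blocks by rate: Shelter/T1 31 > Shelter/T2 30 > Meals/T1 24 > Blood Drive/T1 23 > Meals/T2 22 > Park Build/T1 18 > Tree Plant/T1 17 > Tree Plant/T2 9 > Park Build/T2 3 > Blood Drive/T2 2.
Shelter T1 at 31: fill all 60 — 330 left.
Shelter T2 at 30: fill all 20 — 310 left.
Fill Meals T1 block (50 at 24) — 260 left.
Blood Drive T1 at 23: fill all 80 — 180 left.
Meals T2 at 22: fill all 60 — 120 left.
Park Build T1 at 18: fill all 70 — 50 left.
Fill Tree Plant T1 block (20 at 17) — 30 left.
Tree Plant T2 at 9: only 30 left, fill 30.
Total = 31×60 + 30×20 + 24×50 + 23×80 + 22×60 + 18×70 + 17×20 + 9×30 = 8690.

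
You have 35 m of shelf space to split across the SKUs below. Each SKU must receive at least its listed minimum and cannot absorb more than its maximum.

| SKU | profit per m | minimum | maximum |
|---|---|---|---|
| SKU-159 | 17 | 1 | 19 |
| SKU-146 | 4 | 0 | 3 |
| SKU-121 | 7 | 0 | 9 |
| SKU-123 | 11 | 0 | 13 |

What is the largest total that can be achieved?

Meeting every minimum uses 1+0+0+0 = 1 m, leaving 34.
Rank by profit per m: SKU-159 17 > SKU-123 11 > SKU-121 7 > SKU-146 4.
SKU-159: +18 to 19 (cap) — 16 left.
SKU-123 takes 13 more to reach its cap of 13 — 3 left.
SKU-121: +3 (room for 9) → 3. Pool exhausted.
Total = 17×19 + 7×3 + 11×13 = 487.

487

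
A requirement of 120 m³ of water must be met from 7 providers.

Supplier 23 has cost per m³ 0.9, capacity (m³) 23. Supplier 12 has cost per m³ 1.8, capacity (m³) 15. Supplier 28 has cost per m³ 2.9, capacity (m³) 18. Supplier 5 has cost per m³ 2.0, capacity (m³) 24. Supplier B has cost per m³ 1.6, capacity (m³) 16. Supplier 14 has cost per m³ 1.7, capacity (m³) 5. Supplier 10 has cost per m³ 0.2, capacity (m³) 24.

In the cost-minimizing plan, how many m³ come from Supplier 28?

Use providers in increasing cost order.
Take 24 from Supplier 10 at 0.2 — need 96 more.
Supplier 23 (0.9): use full 23 — 73 m³ to go.
Supplier B (1.6): use full 16 — 57 m³ to go.
Supplier 14 at 1.7: take all 5 m³ — 52 still needed.
Take 15 from Supplier 12 at 1.8 — need 37 more.
Supplier 5 at 2.0: take all 24 m³ — 13 still needed.
Supplier 28 at 2.9: take 13 of its 18 — requirement met.

13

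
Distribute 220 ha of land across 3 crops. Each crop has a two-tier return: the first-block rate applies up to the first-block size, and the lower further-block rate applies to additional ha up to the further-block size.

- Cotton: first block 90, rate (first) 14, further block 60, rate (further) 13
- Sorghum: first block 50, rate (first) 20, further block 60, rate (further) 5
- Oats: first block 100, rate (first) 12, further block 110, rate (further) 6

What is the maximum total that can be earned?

3280

Order all 6 blocks by rate: Sorghum/tier1 20 > Cotton/tier1 14 > Cotton/tier2 13 > Oats/tier1 12 > Oats/tier2 6 > Sorghum/tier2 5.
Sorghum tier1 at 20: fill all 50 — 170 left.
Cotton/tier1 (14): +90 — 80 left.
Cotton/tier2 (13): +60 — 20 left.
Oats/tier1: +20 of 100 at 12; pool empty.
Total = 20×50 + 14×90 + 13×60 + 12×20 = 3280.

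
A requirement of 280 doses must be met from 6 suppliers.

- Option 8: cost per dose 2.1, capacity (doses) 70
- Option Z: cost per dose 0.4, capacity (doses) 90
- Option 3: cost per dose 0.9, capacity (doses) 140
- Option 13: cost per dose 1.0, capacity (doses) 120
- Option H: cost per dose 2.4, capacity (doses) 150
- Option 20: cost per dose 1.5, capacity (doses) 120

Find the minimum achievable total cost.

212

Fill from the cheapest supplier first.
Take 90 from Option Z at 0.4 ; need 190 more.
Take 140 from Option 3 at 0.9 ; need 50 more.
Option 13 (1.0): take the remaining 50 ; done.
Option 20, Option 8, Option H: unused.
Cost = 90×0.4 + 140×0.9 + 50×1.0 = 212.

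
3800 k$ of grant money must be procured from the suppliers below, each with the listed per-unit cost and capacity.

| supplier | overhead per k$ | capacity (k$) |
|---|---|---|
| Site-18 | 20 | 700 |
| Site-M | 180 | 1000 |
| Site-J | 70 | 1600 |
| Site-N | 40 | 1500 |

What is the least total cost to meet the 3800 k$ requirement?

Use suppliers in increasing cost order.
Take 700 from Site-18 at 20 — need 3100 more.
Site-N (40): use full 1500 — 1600 k$ to go.
Site-J (70): use full 1600 — 0 k$ to go.
Site-M: unused.
Cost = 700×20 + 1500×40 + 1600×70 = 186000.

186000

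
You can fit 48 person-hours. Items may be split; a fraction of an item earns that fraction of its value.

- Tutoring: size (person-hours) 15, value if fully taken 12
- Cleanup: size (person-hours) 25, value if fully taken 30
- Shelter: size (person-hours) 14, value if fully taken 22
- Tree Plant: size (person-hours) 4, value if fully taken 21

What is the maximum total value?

77

Sort by value density: Tree Plant 21/4≈5.25, Shelter 22/14≈1.57, Cleanup 30/25≈1.2, Tutoring 12/15≈0.8.
Take all of Tree Plant (4 person-hours, value 21) → 44 person-hours left.
Take all of Shelter (14 person-hours, value 22) → 30 person-hours left.
Cleanup: take in full, 25 person-hours for value 30 → 5 left.
Only 5 person-hours remain; take 5/15 of Tutoring for value 12×5/15 = 4.
Total value = 77.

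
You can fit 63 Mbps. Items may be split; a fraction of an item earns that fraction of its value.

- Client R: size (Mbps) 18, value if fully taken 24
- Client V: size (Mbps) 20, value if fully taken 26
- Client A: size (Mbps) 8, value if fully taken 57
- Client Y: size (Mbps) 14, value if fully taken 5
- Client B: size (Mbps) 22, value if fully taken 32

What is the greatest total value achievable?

132.5

Best value per unit of size first: Client A 57/8≈7.12, Client B 32/22≈1.45, Client R 24/18≈1.33, Client V 26/20≈1.3, Client Y 5/14≈0.357.
Take all of Client A (8 Mbps, value 57) ; 55 Mbps left.
Client B: take in full, 22 Mbps for value 32 ; 33 left.
Client R: take in full, 18 Mbps for value 24 ; 15 left.
Fill the last 15 Mbps with part of Client V: 15/20 of it earns 19.5.
Total value = 132.5.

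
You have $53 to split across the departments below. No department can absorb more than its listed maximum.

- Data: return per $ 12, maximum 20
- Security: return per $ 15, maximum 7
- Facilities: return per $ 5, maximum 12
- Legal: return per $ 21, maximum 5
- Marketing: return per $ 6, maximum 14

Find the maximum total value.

Highest return per $ first: Legal 21 > Security 15 > Data 12 > Marketing 6 > Facilities 5.
Legal takes 5 to reach its cap of 5 — 48 left.
Security: +7 to 7 (cap) — 41 left.
Data: +20 to 20 (cap) — 21 left.
Marketing: +14 to 14 (cap) — 7 left.
Facilities: +7 (room for 12) → 7. Pool exhausted.
Total = 12×20 + 15×7 + 5×7 + 21×5 + 6×14 = 569.

569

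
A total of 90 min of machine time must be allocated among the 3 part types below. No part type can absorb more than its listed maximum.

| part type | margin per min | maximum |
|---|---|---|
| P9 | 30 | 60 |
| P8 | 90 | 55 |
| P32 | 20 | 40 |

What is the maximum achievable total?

Rank by margin per min: P8 90 > P9 30 > P32 20.
Give P8 55 to hit its cap of 55 — 35 left.
P9: +35 (room for 60) → 35. Pool exhausted.
Total = 30×35 + 90×55 = 6000.

6000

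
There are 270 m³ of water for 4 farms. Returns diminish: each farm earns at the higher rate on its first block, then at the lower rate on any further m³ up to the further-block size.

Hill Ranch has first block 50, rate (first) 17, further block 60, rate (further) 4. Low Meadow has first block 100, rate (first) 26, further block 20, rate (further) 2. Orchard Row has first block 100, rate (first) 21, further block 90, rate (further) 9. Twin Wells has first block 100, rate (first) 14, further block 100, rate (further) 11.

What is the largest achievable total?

Rank every tier by rate: Low Meadow/T1 26 > Orchard Row/T1 21 > Hill Ranch/T1 17 > Twin Wells/T1 14 > Twin Wells/T2 11 > Orchard Row/T2 9 > Hill Ranch/T2 4 > Low Meadow/T2 2.
Low Meadow T1 at 26: fill all 100 — 170 left.
Orchard Row T1 at 21: fill all 100 — 70 left.
Fill Hill Ranch T1 block (50 at 17) — 20 left.
Twin Wells T1 at 14: only 20 left, fill 20.
Total = 26×100 + 21×100 + 17×50 + 14×20 = 5830.

5830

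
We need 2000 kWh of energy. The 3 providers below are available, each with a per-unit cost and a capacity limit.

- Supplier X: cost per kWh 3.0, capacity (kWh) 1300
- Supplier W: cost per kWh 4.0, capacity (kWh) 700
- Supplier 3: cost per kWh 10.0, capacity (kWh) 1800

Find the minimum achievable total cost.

Cheapest first:
Take 1300 from Supplier X at 3.0 ; need 700 more.
Take 700 from Supplier W at 4.0 ; need 0 more.
Supplier 3: unused.
Cost = 1300×3.0 + 700×4.0 = 6700.

6700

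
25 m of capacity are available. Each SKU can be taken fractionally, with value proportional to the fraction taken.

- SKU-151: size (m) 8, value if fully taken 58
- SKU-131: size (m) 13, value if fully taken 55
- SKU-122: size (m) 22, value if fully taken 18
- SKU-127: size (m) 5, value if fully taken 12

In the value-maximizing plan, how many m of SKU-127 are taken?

4

Sort by value density: SKU-151 58/8≈7.25, SKU-131 55/13≈4.23, SKU-127 12/5≈2.4, SKU-122 18/22≈0.818.
SKU-151: take in full, 8 m for value 58 — 17 left.
Take all of SKU-131 (13 m, value 55) — 4 m left.
Fill the last 4 m with part of SKU-127: 4/5 of it earns 9.6.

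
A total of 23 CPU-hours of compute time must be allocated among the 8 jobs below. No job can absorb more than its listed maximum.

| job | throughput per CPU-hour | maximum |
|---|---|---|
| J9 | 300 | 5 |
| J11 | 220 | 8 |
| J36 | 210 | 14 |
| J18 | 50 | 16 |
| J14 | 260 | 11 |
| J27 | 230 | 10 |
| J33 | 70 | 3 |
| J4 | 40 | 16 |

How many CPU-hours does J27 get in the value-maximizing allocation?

7

Highest throughput per CPU-hour first: J9 300 > J14 260 > J27 230 > J11 220 > J36 210 > J33 70 > J18 50 > J4 40.
Give J9 5 to hit its cap of 5 — 18 left.
J14 takes 11 to reach its cap of 11 — 7 left.
J27: +7 (room for 10) → 7. Pool exhausted.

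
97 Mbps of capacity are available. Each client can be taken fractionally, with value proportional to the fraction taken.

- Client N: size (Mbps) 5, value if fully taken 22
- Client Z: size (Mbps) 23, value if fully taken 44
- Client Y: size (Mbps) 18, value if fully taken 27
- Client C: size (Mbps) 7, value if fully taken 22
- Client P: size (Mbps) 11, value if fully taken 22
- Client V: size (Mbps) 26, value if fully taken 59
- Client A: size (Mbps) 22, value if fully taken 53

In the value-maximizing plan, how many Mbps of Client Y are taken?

Rank by value-to-size ratio: Client N 22/5≈4.4, Client C 22/7≈3.14, Client A 53/22≈2.41, Client V 59/26≈2.27, Client P 22/11≈2, Client Z 44/23≈1.91, Client Y 27/18≈1.5.
Take all of Client N (5 Mbps, value 22) → 92 Mbps left.
Client C: take in full, 7 Mbps for value 22 → 85 left.
All 22 Mbps of Client A fit (value 53) → 63 remain.
Take all of Client V (26 Mbps, value 59) → 37 Mbps left.
Take all of Client P (11 Mbps, value 22) → 26 Mbps left.
All 23 Mbps of Client Z fit (value 44) → 3 remain.
3 Mbps left: a 3/18 share of Client Y gives 27×3/18 = 4.5.

3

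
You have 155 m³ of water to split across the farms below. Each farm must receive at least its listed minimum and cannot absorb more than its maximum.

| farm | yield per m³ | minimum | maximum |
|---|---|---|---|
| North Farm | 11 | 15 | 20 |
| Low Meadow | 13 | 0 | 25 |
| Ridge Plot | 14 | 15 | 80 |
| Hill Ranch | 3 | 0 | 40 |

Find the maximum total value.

Meeting every minimum uses 15+0+15+0 = 30 m³, leaving 125.
Rank by yield per m³: Ridge Plot 14 > Low Meadow 13 > North Farm 11 > Hill Ranch 3.
Give Ridge Plot 65 more to hit its cap of 80 ; 60 left.
Low Meadow takes 25 more to reach its cap of 25 ; 35 left.
North Farm takes 5 more to reach its cap of 20 ; 30 left.
Hill Ranch has room for 40 more but only 30 remain, so it gets 30.
Total = 11×20 + 13×25 + 14×80 + 3×30 = 1755.

1755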